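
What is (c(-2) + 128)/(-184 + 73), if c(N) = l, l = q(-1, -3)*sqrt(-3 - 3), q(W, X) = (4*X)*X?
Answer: -128/111 - 12*I*sqrt(6)/37 ≈ -1.1532 - 0.79443*I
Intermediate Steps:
q(W, X) = 4*X**2
l = 36*I*sqrt(6) (l = (4*(-3)**2)*sqrt(-3 - 3) = (4*9)*sqrt(-6) = 36*(I*sqrt(6)) = 36*I*sqrt(6) ≈ 88.182*I)
c(N) = 36*I*sqrt(6)
(c(-2) + 128)/(-184 + 73) = (36*I*sqrt(6) + 128)/(-184 + 73) = (128 + 36*I*sqrt(6))/(-111) = (128 + 36*I*sqrt(6))*(-1/111) = -128/111 - 12*I*sqrt(6)/37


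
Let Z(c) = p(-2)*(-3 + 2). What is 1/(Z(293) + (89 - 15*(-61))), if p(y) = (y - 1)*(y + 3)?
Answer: 1/1007 ≈ 0.00099305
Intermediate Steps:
p(y) = (-1 + y)*(3 + y)
Z(c) = 3 (Z(c) = (-3 + (-2)**2 + 2*(-2))*(-3 + 2) = (-3 + 4 - 4)*(-1) = -3*(-1) = 3)
1/(Z(293) + (89 - 15*(-61))) = 1/(3 + (89 - 15*(-61))) = 1/(3 + (89 + 915)) = 1/(3 + 1004) = 1/1007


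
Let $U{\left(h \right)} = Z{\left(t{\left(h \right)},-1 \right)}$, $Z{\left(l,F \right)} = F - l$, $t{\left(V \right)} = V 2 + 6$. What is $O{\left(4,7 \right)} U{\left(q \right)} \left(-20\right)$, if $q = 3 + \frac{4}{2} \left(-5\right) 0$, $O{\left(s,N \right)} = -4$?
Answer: $-1040$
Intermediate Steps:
$t{\left(V \right)} = 6 + 2 V$ ($t{\left(V \right)} = 2 V + 6 = 6 + 2 V$)
$q = 3$ ($q = 3 + 4 \cdot \frac{1}{2} \left(-5\right) 0 = 3 + 2 \left(-5\right) 0 = 3 - 0 = 3 + 0 = 3$)
$U{\left(h \right)} = -7 - 2 h$ ($U{\left(h \right)} = -1 - \left(6 + 2 h\right) = -7 - 2 h$)
$O{\left(4,7 \right)} U{\left(q \right)} \left(-20\right) = - 4 \left(-7 - 6\right) \left(-20\right) = \left(-4\right) \left(-13\right) \left(-20\right) = 52 \left(-20\right) = -1040$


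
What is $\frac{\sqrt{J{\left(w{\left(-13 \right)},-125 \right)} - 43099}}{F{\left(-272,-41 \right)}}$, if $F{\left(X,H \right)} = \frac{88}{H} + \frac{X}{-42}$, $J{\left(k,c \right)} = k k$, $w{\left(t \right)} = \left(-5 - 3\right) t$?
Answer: $\frac{2583 i \sqrt{3587}}{3728} \approx 41.497 i$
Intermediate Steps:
$w{\left(t \right)} = - 8 t$
$J{\left(k,c \right)} = k^{2}$
$F{\left(X,H \right)} = \frac{88}{H} - \frac{X}{42}$ ($F{\left(X,H \right)} = \frac{88}{H} + X \left(- \frac{1}{42}\right) = \frac{88}{H} - \frac{X}{42}$)
$\frac{\sqrt{J{\left(w{\left(-13 \right)},-125 \right)} - 43099}}{F{\left(-272,-41 \right)}} = \frac{\sqrt{\left(\left(-8\right) \left(-13\right)\right)^{2} - 43099}}{\frac{88}{-41} - - \frac{136}{21}} = \frac{\sqrt{104^{2} - 43099}}{88 \left(- \frac{1}{41}\right) + \frac{136}{21}} = \frac{\sqrt{10816 - 43099}}{- \frac{88}{41} + \frac{136}{21}} = \frac{\sqrt{-32283}}{\frac{3728}{861}} = 3 i \sqrt{3587} \cdot \frac{861}{3728} = \frac{2583 i \sqrt{3587}}{3728}$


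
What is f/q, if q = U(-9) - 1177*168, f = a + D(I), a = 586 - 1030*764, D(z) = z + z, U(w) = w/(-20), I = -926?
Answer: 15763720/3954711 ≈ 3.9861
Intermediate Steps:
U(w) = -w/20 (U(w) = w*(-1/20) = -w/20)
D(z) = 2*z
a = -786334 (a = 586 - 786920 = -786334)
f = -788186 (f = -786334 + 2*(-926) = -786334 - 1852 = -788186)
q = -3954711/20 (q = -1/20*(-9) - 1177*168 = 9/20 - 197736 = -3954711/20 ≈ -1.9774e+5)
f/q = -788186/(-3954711/20) = -788186*(-20/3954711) = 15763720/3954711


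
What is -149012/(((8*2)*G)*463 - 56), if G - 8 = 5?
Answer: -37253/24062 ≈ -1.5482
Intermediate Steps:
G = 13 (G = 8 + 5 = 13)
-149012/(((8*2)*G)*463 - 56) = -149012/(((8*2)*13)*463 - 56) = -149012/((16*13)*463 - 56) = -149012/(208*463 - 56) = -149012/(96304 - 56) = -149012/96248 = -149012*1/96248 = -37253/24062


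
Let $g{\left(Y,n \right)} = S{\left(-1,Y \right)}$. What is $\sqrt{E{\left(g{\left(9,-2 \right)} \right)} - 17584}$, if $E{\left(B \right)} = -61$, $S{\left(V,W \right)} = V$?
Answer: $i \sqrt{17645} \approx 132.83 i$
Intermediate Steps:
$g{\left(Y,n \right)} = -1$
$\sqrt{E{\left(g{\left(9,-2 \right)} \right)} - 17584} = \sqrt{-61 - 17584} = \sqrt{-17645} = i \sqrt{17645}$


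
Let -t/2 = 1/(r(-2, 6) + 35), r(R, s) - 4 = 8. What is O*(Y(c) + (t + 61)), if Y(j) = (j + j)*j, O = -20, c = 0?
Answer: -57300/47 ≈ -1219.1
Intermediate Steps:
r(R, s) = 12 (r(R, s) = 4 + 8 = 12)
t = -2/47 (t = -2/(12 + 35) = -2/47 ≈ -0.042553)
Y(j) = 2*j**2 (Y(j) = (2*j)*j = 2*j**2)
O*(Y(c) + (t + 61)) = -20*(2*0**2 + (-2/47 + 61)) = -20*(2*0 + 2865/47) = -20*(0 + 2865/47) = -20*2865/47 = -57300/47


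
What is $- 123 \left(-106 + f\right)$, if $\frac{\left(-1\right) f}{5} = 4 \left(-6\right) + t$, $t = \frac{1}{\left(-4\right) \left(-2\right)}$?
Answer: $- \frac{13161}{8} \approx -1645.1$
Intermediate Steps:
$t = \frac{1}{8} \approx 0.125$
$f = \frac{955}{8}$ ($f = - 5 \left(4 \left(-6\right) + \frac{1}{8}\right) = - 5 \left(-24 + \frac{1}{8}\right) = \left(-5\right) \left(- \frac{191}{8}\right) = \frac{955}{8} \approx 119.38$)
$- 123 \left(-106 + f\right) = - 123 \left(-106 + \frac{955}{8}\right) = \left(-123\right) \frac{107}{8} = - \frac{13161}{8}$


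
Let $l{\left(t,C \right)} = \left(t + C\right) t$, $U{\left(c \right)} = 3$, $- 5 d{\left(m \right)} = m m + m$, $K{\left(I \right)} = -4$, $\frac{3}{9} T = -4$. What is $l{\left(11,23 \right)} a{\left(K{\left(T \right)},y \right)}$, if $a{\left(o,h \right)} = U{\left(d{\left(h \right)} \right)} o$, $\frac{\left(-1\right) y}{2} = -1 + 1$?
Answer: $-4488$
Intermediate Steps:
$T = -12$ ($T = 3 \left(-4\right) = -12$)
$d{\left(m \right)} = - \frac{m}{5} - \frac{m^{2}}{5}$ ($d{\left(m \right)} = - \frac{m m + m}{5} = - \frac{m^{2} + m}{5} = - \frac{m + m^{2}}{5} = - \frac{m}{5} - \frac{m^{2}}{5}$)
$y = 0$ ($y = - 2 \left(-1 + 1\right) = \left(-2\right) 0 = 0$)
$a{\left(o,h \right)} = 3 o$
$l{\left(t,C \right)} = t \left(C + t\right)$ ($l{\left(t,C \right)} = \left(C + t\right) t = t \left(C + t\right)$)
$l{\left(11,23 \right)} a{\left(K{\left(T \right)},y \right)} = 11 \left(23 + 11\right) 3 \left(-4\right) = 11 \cdot 34 \left(-12\right) = 374 \left(-12\right) = -4488$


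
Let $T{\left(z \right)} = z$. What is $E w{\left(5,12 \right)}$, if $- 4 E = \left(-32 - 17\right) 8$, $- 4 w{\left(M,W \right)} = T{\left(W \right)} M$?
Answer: $-1470$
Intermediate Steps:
$w{\left(M,W \right)} = - \frac{M W}{4}$ ($w{\left(M,W \right)} = - \frac{W M}{4} = - \frac{M W}{4}$)
$E = 98$ ($E = - \frac{\left(-32 - 17\right) 8}{4} = - \frac{\left(-49\right) 8}{4} = \left(- \frac{1}{4}\right) \left(-392\right) = 98$)
$E w{\left(5,12 \right)} = 98 \left(\left(- \frac{1}{4}\right) 5 \cdot 12\right) = 98 \left(-15\right) = -1470$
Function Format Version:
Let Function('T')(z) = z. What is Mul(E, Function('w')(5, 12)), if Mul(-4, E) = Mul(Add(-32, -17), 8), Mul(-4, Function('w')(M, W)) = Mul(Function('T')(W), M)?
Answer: -1470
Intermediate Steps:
Function('w')(M, W) = Mul(Rational(-1, 4), M, W) (Function('w')(M, W) = Mul(Rational(-1, 4), Mul(W, M)) = Mul(Rational(-1, 4), Mul(M, W)) = Mul(Rational(-1, 4), M, W))
E = 98 (E = Mul(Rational(-1, 4), Mul(Add(-32, -17), 8)) = Mul(Rational(-1, 4), Mul(-49, 8)) = Mul(Rational(-1, 4), -392) = 98)
Mul(E, Function('w')(5, 12)) = Mul(98, Mul(Rational(-1, 4), 5, 12)) = Mul(98, -15) = -1470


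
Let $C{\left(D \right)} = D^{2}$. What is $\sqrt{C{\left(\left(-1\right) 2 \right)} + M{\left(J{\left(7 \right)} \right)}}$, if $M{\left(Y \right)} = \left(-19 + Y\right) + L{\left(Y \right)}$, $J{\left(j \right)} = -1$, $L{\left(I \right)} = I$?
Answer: $i \sqrt{17} \approx 4.1231 i$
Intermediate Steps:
$M{\left(Y \right)} = -19 + 2 Y$ ($M{\left(Y \right)} = \left(-19 + Y\right) + Y = -19 + 2 Y$)
$\sqrt{C{\left(\left(-1\right) 2 \right)} + M{\left(J{\left(7 \right)} \right)}} = \sqrt{\left(\left(-1\right) 2\right)^{2} + \left(-19 + 2 \left(-1\right)\right)} = \sqrt{\left(-2\right)^{2} - 21} = \sqrt{4 - 21} = \sqrt{-17} = i \sqrt{17}$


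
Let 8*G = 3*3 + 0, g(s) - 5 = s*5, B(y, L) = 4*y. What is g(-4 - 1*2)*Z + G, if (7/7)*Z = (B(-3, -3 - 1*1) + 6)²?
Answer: -7191/8 ≈ -898.88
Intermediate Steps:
Z = 36 (Z = (4*(-3) + 6)² = (-12 + 6)² = (-6)² = 36)
g(s) = 5 + 5*s (g(s) = 5 + s*5 = 5 + 5*s)
G = 9/8 (G = (3*3 + 0)/8 = (9 + 0)/8 = (⅛)*9 = 9/8 ≈ 1.1250)
g(-4 - 1*2)*Z + G = (5 + 5*(-4 - 1*2))*36 + 9/8 = (5 + 5*(-4 - 2))*36 + 9/8 = (5 + 5*(-6))*36 + 9/8 = (5 - 30)*36 + 9/8 = -25*36 + 9/8 = -900 + 9/8 = -7191/8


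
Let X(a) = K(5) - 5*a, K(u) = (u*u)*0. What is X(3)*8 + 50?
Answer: -70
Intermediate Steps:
K(u) = 0 (K(u) = u²*0 = 0)
X(a) = -5*a (X(a) = 0 - 5*a = -5*a)
X(3)*8 + 50 = -5*3*8 + 50 = -15*8 + 50 = -120 + 50 = -70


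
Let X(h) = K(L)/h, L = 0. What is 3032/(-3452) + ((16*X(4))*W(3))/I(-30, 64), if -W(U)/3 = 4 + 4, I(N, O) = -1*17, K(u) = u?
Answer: -758/863 ≈ -0.87833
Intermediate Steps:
I(N, O) = -17
X(h) = 0 (X(h) = 0/h = 0)
W(U) = -24 (W(U) = -3*(4 + 4) = -3*8 = -24)
3032/(-3452) + ((16*X(4))*W(3))/I(-30, 64) = 3032/(-3452) + ((16*0)*(-24))/(-17) = 3032*(-1/3452) + (0*(-24))*(-1/17) = -758/863 + 0*(-1/17) = -758/863 + 0 = -758/863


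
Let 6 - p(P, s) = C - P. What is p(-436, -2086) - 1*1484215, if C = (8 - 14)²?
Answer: -1484681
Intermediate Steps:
C = 36 (C = (-6)² = 36)
p(P, s) = -30 + P (p(P, s) = 6 - (36 - P) = 6 + (-36 + P) = -30 + P)
p(-436, -2086) - 1*1484215 = (-30 - 436) - 1*1484215 = -466 - 1484215 = -1484681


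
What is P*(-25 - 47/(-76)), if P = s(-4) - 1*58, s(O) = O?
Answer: 57443/38 ≈ 1511.7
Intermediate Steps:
P = -62 (P = -4 - 1*58 = -4 - 58 = -62)
P*(-25 - 47/(-76)) = -62*(-25 - 47/(-76)) = -62*(-25 - 47*(-1/76)) = -62*(-25 + 47/76) = -62*(-1853/76) = 57443/38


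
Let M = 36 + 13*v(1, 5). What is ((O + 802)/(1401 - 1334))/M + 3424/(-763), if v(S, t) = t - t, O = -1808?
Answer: -4513133/920178 ≈ -4.9046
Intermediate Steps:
v(S, t) = 0
M = 36 (M = 36 + 13*0 = 36 + 0 = 36)
((O + 802)/(1401 - 1334))/M + 3424/(-763) = ((-1808 + 802)/(1401 - 1334))/36 + 3424/(-763) = -1006/67*(1/36) + 3424*(-1/763) = -1006*1/67*(1/36) - 3424/763 = -1006/67*1/36 - 3424/763 = -503/1206 - 3424/763 = -4513133/920178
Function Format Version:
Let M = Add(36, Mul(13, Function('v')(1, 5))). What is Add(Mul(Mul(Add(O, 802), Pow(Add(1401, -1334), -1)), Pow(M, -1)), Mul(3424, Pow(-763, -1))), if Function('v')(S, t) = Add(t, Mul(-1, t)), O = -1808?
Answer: Rational(-4513133, 920178) ≈ -4.9046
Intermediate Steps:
Function('v')(S, t) = 0
M = 36 (M = Add(36, Mul(13, 0)) = Add(36, 0) = 36)
Add(Mul(Mul(Add(O, 802), Pow(Add(1401, -1334), -1)), Pow(M, -1)), Mul(3424, Pow(-763, -1))) = Add(Mul(Mul(Add(-1808, 802), Pow(Add(1401, -1334), -1)), Pow(36, -1)), Mul(3424, Pow(-763, -1))) = Add(Mul(Mul(-1006, Pow(67, -1)), Rational(1, 36)), Mul(3424, Rational(-1, 763))) = Add(Mul(Mul(-1006, Rational(1, 67)), Rational(1, 36)), Rational(-3424, 763)) = Add(Mul(Rational(-1006, 67), Rational(1, 36)), Rational(-3424, 763)) = Add(Rational(-503, 1206), Rational(-3424, 763)) = Rational(-4513133, 920178)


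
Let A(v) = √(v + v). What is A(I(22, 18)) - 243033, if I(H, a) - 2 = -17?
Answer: -243033 + I*√30 ≈ -2.4303e+5 + 5.4772*I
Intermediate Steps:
I(H, a) = -15 (I(H, a) = 2 - 17 = -15)
A(v) = √2*√v (A(v) = √(2*v) = √2*√v)
A(I(22, 18)) - 243033 = √2*√(-15) - 243033 = √2*(I*√15) - 243033 = I*√30 - 243033 = -243033 + I*√30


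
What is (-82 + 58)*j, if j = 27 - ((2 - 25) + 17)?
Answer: -792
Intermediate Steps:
j = 33 (j = 27 - (-23 + 17) = 27 - 1*(-6) = 27 + 6 = 33)
(-82 + 58)*j = (-82 + 58)*33 = -24*33 = -792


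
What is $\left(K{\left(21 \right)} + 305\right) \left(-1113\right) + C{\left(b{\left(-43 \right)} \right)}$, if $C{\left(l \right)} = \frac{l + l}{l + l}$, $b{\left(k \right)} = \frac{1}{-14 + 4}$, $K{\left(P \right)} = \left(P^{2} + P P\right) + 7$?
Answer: $-1328921$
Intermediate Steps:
$K{\left(P \right)} = 7 + 2 P^{2}$ ($K{\left(P \right)} = \left(P^{2} + P^{2}\right) + 7 = 2 P^{2} + 7 = 7 + 2 P^{2}$)
$b{\left(k \right)} = - \frac{1}{10}$ ($b{\left(k \right)} = \frac{1}{-10} = - \frac{1}{10}$)
$C{\left(l \right)} = 1$ ($C{\left(l \right)} = \frac{2 l}{2 l} = 2 l \frac{1}{2 l} = 1$)
$\left(K{\left(21 \right)} + 305\right) \left(-1113\right) + C{\left(b{\left(-43 \right)} \right)} = \left(\left(7 + 2 \cdot 21^{2}\right) + 305\right) \left(-1113\right) + 1 = \left(\left(7 + 2 \cdot 441\right) + 305\right) \left(-1113\right) + 1 = \left(\left(7 + 882\right) + 305\right) \left(-1113\right) + 1 = \left(889 + 305\right) \left(-1113\right) + 1 = 1194 \left(-1113\right) + 1 = -1328922 + 1 = -1328921$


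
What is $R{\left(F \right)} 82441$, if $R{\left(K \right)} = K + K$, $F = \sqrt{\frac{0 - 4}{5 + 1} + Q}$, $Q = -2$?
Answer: $\frac{329764 i \sqrt{6}}{3} \approx 2.6925 \cdot 10^{5} i$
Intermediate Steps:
$F = \frac{2 i \sqrt{6}}{3}$ ($F = \sqrt{\frac{0 - 4}{5 + 1} - 2} = \sqrt{- \frac{4}{6} - 2} = \sqrt{\left(-4\right) \frac{1}{6} - 2} = \sqrt{- \frac{2}{3} - 2} = \sqrt{- \frac{8}{3}} = \frac{2 i \sqrt{6}}{3} \approx 1.633 i$)
$R{\left(K \right)} = 2 K$
$R{\left(F \right)} 82441 = 2 \frac{2 i \sqrt{6}}{3} \cdot 82441 = \frac{4 i \sqrt{6}}{3} \cdot 82441 = \frac{329764 i \sqrt{6}}{3}$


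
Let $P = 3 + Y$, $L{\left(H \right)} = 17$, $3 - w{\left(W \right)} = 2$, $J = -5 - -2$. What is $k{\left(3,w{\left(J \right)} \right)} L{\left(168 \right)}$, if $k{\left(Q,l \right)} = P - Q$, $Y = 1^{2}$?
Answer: $17$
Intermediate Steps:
$Y = 1$
$J = -3$ ($J = -5 + 2 = -3$)
$w{\left(W \right)} = 1$ ($w{\left(W \right)} = 3 - 2 = 1$)
$P = 4$ ($P = 3 + 1 = 4$)
$k{\left(Q,l \right)} = 4 - Q$
$k{\left(3,w{\left(J \right)} \right)} L{\left(168 \right)} = \left(4 - 3\right) 17 = 1 \cdot 17 = 17$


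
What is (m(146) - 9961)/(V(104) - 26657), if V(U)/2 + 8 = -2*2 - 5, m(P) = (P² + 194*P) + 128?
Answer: -13269/8897 ≈ -1.4914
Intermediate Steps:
m(P) = 128 + P² + 194*P
V(U) = -34 (V(U) = -16 + 2*(-2*2 - 5) = -16 + 2*(-4 - 5) = -16 + 2*(-9) = -16 - 18 = -34)
(m(146) - 9961)/(V(104) - 26657) = ((128 + 146² + 194*146) - 9961)/(-34 - 26657) = ((128 + 21316 + 28324) - 9961)/(-26691) = (49768 - 9961)*(-1/26691) = 39807*(-1/26691) = -13269/8897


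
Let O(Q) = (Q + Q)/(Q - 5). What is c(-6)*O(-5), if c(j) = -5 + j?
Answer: -11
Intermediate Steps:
O(Q) = 2*Q/(-5 + Q) (O(Q) = (2*Q)/(-5 + Q) = 2*Q/(-5 + Q))
c(-6)*O(-5) = (-5 - 6)*(2*(-5)/(-5 - 5)) = -22*(-5)/(-10) = -22*(-5)*(-1)/10 = -11*1 = -11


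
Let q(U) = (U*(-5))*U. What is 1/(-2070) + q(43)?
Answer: -19137151/2070 ≈ -9245.0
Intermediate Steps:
q(U) = -5*U**2 (q(U) = (-5*U)*U = -5*U**2)
1/(-2070) + q(43) = 1/(-2070) - 5*43**2 = -1/2070 - 5*1849 = -1/2070 - 9245 = -19137151/2070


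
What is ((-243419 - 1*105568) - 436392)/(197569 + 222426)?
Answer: -785379/419995 ≈ -1.8700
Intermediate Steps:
((-243419 - 1*105568) - 436392)/(197569 + 222426) = ((-243419 - 105568) - 436392)/419995 = (-348987 - 436392)*(1/419995) = -785379*1/419995 = -785379/419995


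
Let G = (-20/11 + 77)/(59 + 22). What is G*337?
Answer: 278699/891 ≈ 312.79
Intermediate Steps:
G = 827/891 (G = (-20*1/11 + 77)/81 = (-20/11 + 77)*(1/81) = (827/11)*(1/81) = 827/891 ≈ 0.92817)
G*337 = (827/891)*337 = 278699/891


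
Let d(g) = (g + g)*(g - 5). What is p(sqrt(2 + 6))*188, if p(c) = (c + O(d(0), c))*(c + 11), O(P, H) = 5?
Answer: 11844 + 6016*sqrt(2) ≈ 20352.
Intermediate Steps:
d(g) = 2*g*(-5 + g) (d(g) = (2*g)*(-5 + g) = 2*g*(-5 + g))
p(c) = (5 + c)*(11 + c) (p(c) = (c + 5)*(c + 11) = (5 + c)*(11 + c))
p(sqrt(2 + 6))*188 = (55 + (sqrt(2 + 6))**2 + 16*sqrt(2 + 6))*188 = (55 + (sqrt(8))**2 + 16*sqrt(8))*188 = (55 + (2*sqrt(2))**2 + 16*(2*sqrt(2)))*188 = (55 + 8 + 32*sqrt(2))*188 = (63 + 32*sqrt(2))*188 = 11844 + 6016*sqrt(2)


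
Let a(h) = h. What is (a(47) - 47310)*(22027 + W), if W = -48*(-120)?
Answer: -1313296981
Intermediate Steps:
W = 5760
(a(47) - 47310)*(22027 + W) = (47 - 47310)*(22027 + 5760) = -47263*27787 = -1313296981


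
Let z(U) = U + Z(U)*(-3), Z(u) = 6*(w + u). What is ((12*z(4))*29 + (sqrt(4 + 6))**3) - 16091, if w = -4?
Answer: -14699 + 10*sqrt(10) ≈ -14667.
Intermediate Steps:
Z(u) = -24 + 6*u (Z(u) = 6*(-4 + u) = -24 + 6*u)
z(U) = 72 - 17*U (z(U) = U + (-24 + 6*U)*(-3) = U + (72 - 18*U) = 72 - 17*U)
((12*z(4))*29 + (sqrt(4 + 6))**3) - 16091 = ((12*(72 - 17*4))*29 + (sqrt(4 + 6))**3) - 16091 = ((12*(72 - 68))*29 + (sqrt(10))**3) - 16091 = ((12*4)*29 + 10*sqrt(10)) - 16091 = (48*29 + 10*sqrt(10)) - 16091 = (1392 + 10*sqrt(10)) - 16091 = -14699 + 10*sqrt(10)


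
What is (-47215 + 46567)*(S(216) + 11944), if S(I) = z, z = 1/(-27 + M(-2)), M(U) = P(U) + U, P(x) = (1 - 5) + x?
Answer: -270889272/35 ≈ -7.7397e+6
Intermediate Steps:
P(x) = -4 + x
M(U) = -4 + 2*U (M(U) = (-4 + U) + U = -4 + 2*U)
z = -1/35 (z = 1/(-27 + (-4 + 2*(-2))) = 1/(-27 + (-4 - 4)) = 1/(-27 - 8) = 1/(-35) = -1/35 ≈ -0.028571)
S(I) = -1/35
(-47215 + 46567)*(S(216) + 11944) = (-47215 + 46567)*(-1/35 + 11944) = -648*418039/35 = -270889272/35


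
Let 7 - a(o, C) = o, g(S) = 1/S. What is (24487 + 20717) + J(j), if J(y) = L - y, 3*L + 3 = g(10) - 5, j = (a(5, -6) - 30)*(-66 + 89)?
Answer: 1375361/30 ≈ 45845.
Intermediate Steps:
a(o, C) = 7 - o
j = -644 (j = ((7 - 1*5) - 30)*(-66 + 89) = ((7 - 5) - 30)*23 = (2 - 30)*23 = -28*23 = -644)
L = -79/30 (L = -1 + (1/10 - 5)/3 = -1 + (1/3)*(-49/10) = -1 - 49/30 = -79/30 ≈ -2.6333)
J(y) = -79/30 - y
(24487 + 20717) + J(j) = (24487 + 20717) + (-79/30 - 1*(-644)) = 45204 + (-79/30 + 644) = 45204 + 19241/30 = 1375361/30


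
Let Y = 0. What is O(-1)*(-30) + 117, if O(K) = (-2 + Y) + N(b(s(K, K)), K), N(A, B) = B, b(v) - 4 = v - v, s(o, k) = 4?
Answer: 207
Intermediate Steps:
b(v) = 4 (b(v) = 4 + (v - v) = 4 + 0 = 4)
O(K) = -2 + K (O(K) = (-2 + 0) + K = -2 + K)
O(-1)*(-30) + 117 = (-2 - 1)*(-30) + 117 = -3*(-30) + 117 = 90 + 117 = 207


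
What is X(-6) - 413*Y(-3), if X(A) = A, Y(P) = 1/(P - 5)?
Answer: 365/8 ≈ 45.625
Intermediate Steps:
Y(P) = 1/(-5 + P)
X(-6) - 413*Y(-3) = -6 - 413/(-5 - 3) = -6 - 413/(-8) = -6 - 413*(-1/8) = -6 + 413/8 = 365/8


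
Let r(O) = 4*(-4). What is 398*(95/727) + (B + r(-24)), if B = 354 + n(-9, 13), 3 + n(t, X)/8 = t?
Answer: 213744/727 ≈ 294.01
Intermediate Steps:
n(t, X) = -24 + 8*t
r(O) = -16
B = 258 (B = 354 + (-24 + 8*(-9)) = 354 + (-24 - 72) = 354 - 96 = 258)
398*(95/727) + (B + r(-24)) = 398*(95/727) + (258 - 16) = 398*(95*(1/727)) + 242 = 398*(95/727) + 242 = 37810/727 + 242 = 213744/727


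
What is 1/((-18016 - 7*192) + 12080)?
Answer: -1/7280 ≈ -0.00013736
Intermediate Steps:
1/((-18016 - 7*192) + 12080) = 1/((-18016 - 1*1344) + 12080) = 1/((-18016 - 1344) + 12080) = 1/(-19360 + 12080) = 1/(-7280) = -1/7280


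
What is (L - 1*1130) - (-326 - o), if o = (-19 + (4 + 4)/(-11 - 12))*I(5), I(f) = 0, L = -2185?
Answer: -2989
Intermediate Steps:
o = 0 (o = (-19 + (4 + 4)/(-11 - 12))*0 = (-19 + 8/(-23))*0 = (-19 + 8*(-1/23))*0 = (-19 - 8/23)*0 = -445/23*0 = 0)
(L - 1*1130) - (-326 - o) = (-2185 - 1*1130) - (-326 - 1*0) = (-2185 - 1130) - (-326 + 0) = -3315 - 1*(-326) = -3315 + 326 = -2989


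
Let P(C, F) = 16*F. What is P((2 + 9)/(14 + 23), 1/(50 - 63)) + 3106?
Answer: 40362/13 ≈ 3104.8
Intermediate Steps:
P((2 + 9)/(14 + 23), 1/(50 - 63)) + 3106 = 16/(50 - 63) + 3106 = 16/(-13) + 3106 = 16*(-1/13) + 3106 = -16/13 + 3106 = 40362/13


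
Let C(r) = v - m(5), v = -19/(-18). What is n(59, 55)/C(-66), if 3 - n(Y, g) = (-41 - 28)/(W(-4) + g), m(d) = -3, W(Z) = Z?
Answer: 1332/1241 ≈ 1.0733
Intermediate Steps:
v = 19/18 (v = -19*(-1/18) = 19/18 ≈ 1.0556)
n(Y, g) = 3 + 69/(-4 + g) (n(Y, g) = 3 - (-41 - 28)/(-4 + g) = 3 - (-69)/(-4 + g) = 3 + 69/(-4 + g))
C(r) = 73/18 (C(r) = 19/18 - 1*(-3) = 19/18 + 3 = 73/18)
n(59, 55)/C(-66) = (3*(19 + 55)/(-4 + 55))/(73/18) = (3*74/51)*(18/73) = (3*(1/51)*74)*(18/73) = (74/17)*(18/73) = 1332/1241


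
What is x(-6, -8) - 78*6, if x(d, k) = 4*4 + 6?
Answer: -446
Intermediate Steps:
x(d, k) = 22 (x(d, k) = 16 + 6 = 22)
x(-6, -8) - 78*6 = 22 - 78*6 = 22 - 468 = -446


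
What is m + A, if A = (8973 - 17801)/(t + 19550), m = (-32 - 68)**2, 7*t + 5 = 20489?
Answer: 786639102/78667 ≈ 9999.6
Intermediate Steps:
t = 20484/7 (t = -5/7 + (1/7)*20489 = -5/7 + 2927 = 20484/7 ≈ 2926.3)
m = 10000 (m = (-100)**2 = 10000)
A = -30898/78667 (A = (8973 - 17801)/(20484/7 + 19550) = -8828/157334/7 = -8828*7/157334 = -30898/78667 ≈ -0.39277)
m + A = 10000 - 30898/78667 = 786639102/78667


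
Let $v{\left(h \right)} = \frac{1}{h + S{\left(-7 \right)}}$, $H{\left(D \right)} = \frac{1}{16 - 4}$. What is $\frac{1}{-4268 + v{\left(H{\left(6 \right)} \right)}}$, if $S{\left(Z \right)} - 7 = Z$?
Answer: $- \frac{1}{4256} \approx -0.00023496$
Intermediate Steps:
$S{\left(Z \right)} = 7 + Z$
$H{\left(D \right)} = \frac{1}{12}$
$v{\left(h \right)} = \frac{1}{h}$ ($v{\left(h \right)} = \frac{1}{h + \left(7 - 7\right)} = \frac{1}{h + 0} = \frac{1}{h}$)
$\frac{1}{-4268 + v{\left(H{\left(6 \right)} \right)}} = \frac{1}{-4268 + \frac{1}{\frac{1}{12}}} = \frac{1}{-4268 + 12} = \frac{1}{-4256} = - \frac{1}{4256}$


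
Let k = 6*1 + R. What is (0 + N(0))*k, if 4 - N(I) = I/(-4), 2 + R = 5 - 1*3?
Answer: 24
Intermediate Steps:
R = 0 (R = -2 + (5 - 1*3) = -2 + (5 - 3) = -2 + 2 = 0)
N(I) = 4 + I/4 (N(I) = 4 - I/(-4) = 4 - I*(-1)/4 = 4 - (-1)*I/4 = 4 + I/4)
k = 6 (k = 6*1 + 0 = 6 + 0 = 6)
(0 + N(0))*k = (0 + (4 + (¼)*0))*6 = (0 + (4 + 0))*6 = (0 + 4)*6 = 4*6 = 24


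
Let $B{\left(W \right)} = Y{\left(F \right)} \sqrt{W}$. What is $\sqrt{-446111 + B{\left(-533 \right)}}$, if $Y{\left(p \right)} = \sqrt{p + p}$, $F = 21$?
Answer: $\sqrt{-446111 + i \sqrt{22386}} \approx 0.11 + 667.92 i$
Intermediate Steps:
$Y{\left(p \right)} = \sqrt{2} \sqrt{p}$ ($Y{\left(p \right)} = \sqrt{2 p} = \sqrt{2} \sqrt{p}$)
$B{\left(W \right)} = \sqrt{42} \sqrt{W}$ ($B{\left(W \right)} = \sqrt{2} \sqrt{21} \sqrt{W} = \sqrt{42} \sqrt{W}$)
$\sqrt{-446111 + B{\left(-533 \right)}} = \sqrt{-446111 + \sqrt{42} \sqrt{-533}} = \sqrt{-446111 + \sqrt{42} i \sqrt{533}} = \sqrt{-446111 + i \sqrt{22386}}$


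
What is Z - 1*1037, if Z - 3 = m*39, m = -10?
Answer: -1424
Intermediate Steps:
Z = -387 (Z = 3 - 10*39 = 3 - 390 = -387)
Z - 1*1037 = -387 - 1*1037 = -387 - 1037 = -1424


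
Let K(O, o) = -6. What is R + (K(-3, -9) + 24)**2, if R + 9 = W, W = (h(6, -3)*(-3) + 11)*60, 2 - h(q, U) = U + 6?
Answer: 1155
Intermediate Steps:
h(q, U) = -4 - U (h(q, U) = 2 - (U + 6) = 2 - (6 + U) = 2 + (-6 - U) = -4 - U)
W = 840 (W = ((-4 - 1*(-3))*(-3) + 11)*60 = ((-4 + 3)*(-3) + 11)*60 = (-1*(-3) + 11)*60 = (3 + 11)*60 = 14*60 = 840)
R = 831 (R = -9 + 840 = 831)
R + (K(-3, -9) + 24)**2 = 831 + (-6 + 24)**2 = 831 + 18**2 = 831 + 324 = 1155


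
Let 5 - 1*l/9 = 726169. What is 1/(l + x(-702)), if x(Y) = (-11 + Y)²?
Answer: -1/6027107 ≈ -1.6592e-7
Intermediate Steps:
l = -6535476 (l = 45 - 9*726169 = 45 - 6535521 = -6535476)
1/(l + x(-702)) = 1/(-6535476 + (-11 - 702)²) = 1/(-6535476 + (-713)²) = 1/(-6535476 + 508369) = 1/(-6027107) = -1/6027107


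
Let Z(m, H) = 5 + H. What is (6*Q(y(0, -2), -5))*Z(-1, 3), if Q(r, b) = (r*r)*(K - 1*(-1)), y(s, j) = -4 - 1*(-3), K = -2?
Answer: -48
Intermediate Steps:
y(s, j) = -1 (y(s, j) = -4 + 3 = -1)
Q(r, b) = -r² (Q(r, b) = (r*r)*(-2 - 1*(-1)) = r²*(-2 + 1) = r²*(-1) = -r²)
(6*Q(y(0, -2), -5))*Z(-1, 3) = (6*(-1*(-1)²))*(5 + 3) = (6*(-1*1))*8 = (6*(-1))*8 = -6*8 = -48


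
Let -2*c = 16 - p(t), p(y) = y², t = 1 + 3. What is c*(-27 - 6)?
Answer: 0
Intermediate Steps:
t = 4
c = 0 (c = -(16 - 1*4²)/2 = -(16 - 1*16)/2 = -(16 - 16)/2 = -½*0 = 0)
c*(-27 - 6) = 0*(-27 - 6) = 0*(-33) = 0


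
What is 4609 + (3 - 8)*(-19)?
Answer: 4704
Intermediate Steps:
4609 + (3 - 8)*(-19) = 4609 - 5*(-19) = 4609 + 95 = 4704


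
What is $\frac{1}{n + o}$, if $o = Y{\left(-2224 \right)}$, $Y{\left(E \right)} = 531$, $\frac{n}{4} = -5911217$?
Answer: $- \frac{1}{23644337} \approx -4.2293 \cdot 10^{-8}$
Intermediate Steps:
$n = -23644868$ ($n = 4 \left(-5911217\right) = -23644868$)
$o = 531$
$\frac{1}{n + o} = \frac{1}{-23644868 + 531} = \frac{1}{-23644337} = - \frac{1}{23644337}$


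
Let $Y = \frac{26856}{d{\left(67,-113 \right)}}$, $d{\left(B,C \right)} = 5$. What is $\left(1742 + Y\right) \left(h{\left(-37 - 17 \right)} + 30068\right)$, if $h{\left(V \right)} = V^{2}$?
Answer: $\frac{1173108944}{5} \approx 2.3462 \cdot 10^{8}$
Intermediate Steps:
$Y = \frac{26856}{5} \approx 5371.2$
$\left(1742 + Y\right) \left(h{\left(-37 - 17 \right)} + 30068\right) = \left(1742 + \frac{26856}{5}\right) \left(\left(-37 - 17\right)^{2} + 30068\right) = \frac{35566 \left(\left(-54\right)^{2} + 30068\right)}{5} = \frac{35566 \left(2916 + 30068\right)}{5} = \frac{35566}{5} \cdot 32984 = \frac{1173108944}{5}$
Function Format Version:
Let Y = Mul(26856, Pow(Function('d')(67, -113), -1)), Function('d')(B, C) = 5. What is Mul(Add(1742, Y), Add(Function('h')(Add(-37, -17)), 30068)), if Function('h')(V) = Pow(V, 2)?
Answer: Rational(1173108944, 5) ≈ 2.3462e+8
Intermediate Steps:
Y = Rational(26856, 5) (Y = Mul(26856, Pow(5, -1)) = Mul(26856, Rational(1, 5)) = Rational(26856, 5) ≈ 5371.2)
Mul(Add(1742, Y), Add(Function('h')(Add(-37, -17)), 30068)) = Mul(Add(1742, Rational(26856, 5)), Add(Pow(Add(-37, -17), 2), 30068)) = Mul(Rational(35566, 5), Add(Pow(-54, 2), 30068)) = Mul(Rational(35566, 5), Add(2916, 30068)) = Mul(Rational(35566, 5), 32984) = Rational(1173108944, 5)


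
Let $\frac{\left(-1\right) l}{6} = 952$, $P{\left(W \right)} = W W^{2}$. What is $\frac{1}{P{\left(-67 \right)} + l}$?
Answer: $- \frac{1}{306475} \approx -3.2629 \cdot 10^{-6}$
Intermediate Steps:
$P{\left(W \right)} = W^{3}$
$l = -5712$ ($l = \left(-6\right) 952 = -5712$)
$\frac{1}{P{\left(-67 \right)} + l} = \frac{1}{\left(-67\right)^{3} - 5712} = \frac{1}{-300763 - 5712} = \frac{1}{-306475} = - \frac{1}{306475}$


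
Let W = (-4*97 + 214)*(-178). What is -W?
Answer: -30972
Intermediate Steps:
W = 30972 (W = (-388 + 214)*(-178) = -174*(-178) = 30972)
-W = -1*30972 = -30972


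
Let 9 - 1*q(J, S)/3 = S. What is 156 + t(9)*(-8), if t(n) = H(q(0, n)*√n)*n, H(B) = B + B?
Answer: 156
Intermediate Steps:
q(J, S) = 27 - 3*S
H(B) = 2*B
t(n) = 2*n^(3/2)*(27 - 3*n) (t(n) = (2*((27 - 3*n)*√n))*n = (2*(√n*(27 - 3*n)))*n = (2*√n*(27 - 3*n))*n = 2*n^(3/2)*(27 - 3*n))
156 + t(9)*(-8) = 156 + (6*9^(3/2)*(9 - 1*9))*(-8) = 156 + (6*27*(9 - 9))*(-8) = 156 + (6*27*0)*(-8) = 156 + 0*(-8) = 156 + 0 = 156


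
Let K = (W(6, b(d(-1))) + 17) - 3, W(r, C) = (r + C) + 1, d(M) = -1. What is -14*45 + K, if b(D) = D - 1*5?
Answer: -615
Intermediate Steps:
b(D) = -5 + D (b(D) = D - 5 = -5 + D)
W(r, C) = 1 + C + r (W(r, C) = (C + r) + 1 = 1 + C + r)
K = 15 (K = ((1 + (-5 - 1) + 6) + 17) - 3 = ((1 - 6 + 6) + 17) - 3 = (1 + 17) - 3 = 18 - 3 = 15)
-14*45 + K = -14*45 + 15 = -630 + 15 = -615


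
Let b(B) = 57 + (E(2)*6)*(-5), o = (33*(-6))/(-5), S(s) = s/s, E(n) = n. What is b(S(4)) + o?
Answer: 183/5 ≈ 36.600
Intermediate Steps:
S(s) = 1
o = 198/5 (o = -198*(-⅕) = 198/5 ≈ 39.600)
b(B) = -3 (b(B) = 57 + (2*6)*(-5) = 57 + 12*(-5) = 57 - 60 = -3)
b(S(4)) + o = -3 + 198/5 = 183/5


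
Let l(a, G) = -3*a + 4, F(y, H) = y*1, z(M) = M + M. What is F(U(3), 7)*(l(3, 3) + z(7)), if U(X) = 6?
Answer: 54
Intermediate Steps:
z(M) = 2*M
F(y, H) = y
l(a, G) = 4 - 3*a
F(U(3), 7)*(l(3, 3) + z(7)) = 6*((4 - 3*3) + 2*7) = 6*((4 - 9) + 14) = 6*(-5 + 14) = 6*9 = 54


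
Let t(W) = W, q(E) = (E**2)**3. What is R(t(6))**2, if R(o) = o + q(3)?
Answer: 540225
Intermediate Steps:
q(E) = E**6
R(o) = 729 + o (R(o) = o + 3**6 = o + 729 = 729 + o)
R(t(6))**2 = (729 + 6)**2 = 735**2 = 540225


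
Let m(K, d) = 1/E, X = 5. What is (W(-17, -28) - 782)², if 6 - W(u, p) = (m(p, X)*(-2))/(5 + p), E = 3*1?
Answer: 2867174116/4761 ≈ 6.0222e+5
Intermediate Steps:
E = 3
m(K, d) = ⅓ (m(K, d) = 1/3 = ⅓)
W(u, p) = 6 + 2/(3*(5 + p)) (W(u, p) = 6 - (⅓)*(-2)/(5 + p) = 6 - (-2)/(3*(5 + p)) = 6 + 2/(3*(5 + p)))
(W(-17, -28) - 782)² = (2*(46 + 9*(-28))/(3*(5 - 28)) - 782)² = ((⅔)*(46 - 252)/(-23) - 782)² = ((⅔)*(-1/23)*(-206) - 782)² = (412/69 - 782)² = (-53546/69)² = 2867174116/4761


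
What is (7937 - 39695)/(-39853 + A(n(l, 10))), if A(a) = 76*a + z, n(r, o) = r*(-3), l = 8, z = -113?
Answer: 5293/6965 ≈ 0.75994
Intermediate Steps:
n(r, o) = -3*r
A(a) = -113 + 76*a (A(a) = 76*a - 113 = -113 + 76*a)
(7937 - 39695)/(-39853 + A(n(l, 10))) = (7937 - 39695)/(-39853 + (-113 + 76*(-3*8))) = -31758/(-39853 + (-113 + 76*(-24))) = -31758/(-39853 + (-113 - 1824)) = -31758/(-39853 - 1937) = -31758/(-41790) = -31758*(-1/41790) = 5293/6965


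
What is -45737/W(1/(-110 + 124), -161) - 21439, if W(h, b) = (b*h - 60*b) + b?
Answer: -406896499/18975 ≈ -21444.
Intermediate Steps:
W(h, b) = -59*b + b*h (W(h, b) = (-60*b + b*h) + b = -59*b + b*h)
-45737/W(1/(-110 + 124), -161) - 21439 = -45737*(-1/(161*(-59 + 1/(-110 + 124)))) - 21439 = -45737*(-1/(161*(-59 + 1/14))) - 21439 = -45737/((-161*(-825/14))) - 21439 = -45737/18975/2 - 21439 = -45737*2/18975 - 21439 = -91474/18975 - 21439 = -406896499/18975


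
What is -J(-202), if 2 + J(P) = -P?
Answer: -200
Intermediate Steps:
J(P) = -2 - P
-J(-202) = -(-2 - 1*(-202)) = -(-2 + 202) = -1*200 = -200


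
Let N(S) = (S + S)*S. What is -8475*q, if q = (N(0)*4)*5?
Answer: 0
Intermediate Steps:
N(S) = 2*S**2 (N(S) = (2*S)*S = 2*S**2)
q = 0 (q = ((2*0**2)*4)*5 = ((2*0)*4)*5 = (0*4)*5 = 0*5 = 0)
-8475*q = -8475*0 = 0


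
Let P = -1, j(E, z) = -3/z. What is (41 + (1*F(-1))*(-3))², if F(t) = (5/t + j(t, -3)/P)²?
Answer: 4489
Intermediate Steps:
F(t) = (-1 + 5/t)² (F(t) = (5/t - 3/(-3)/(-1))² = (5/t - 3*(-⅓)*(-1))² = (5/t + 1*(-1))² = (5/t - 1)² = (-1 + 5/t)²)
(41 + (1*F(-1))*(-3))² = (41 + (1*((-5 - 1)²/(-1)²))*(-3))² = (41 + (1*(1*(-6)²))*(-3))² = (41 + (1*(1*36))*(-3))² = (41 + (1*36)*(-3))² = (41 + 36*(-3))² = (41 - 108)² = (-67)² = 4489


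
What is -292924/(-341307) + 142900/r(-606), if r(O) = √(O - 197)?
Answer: 292924/341307 - 142900*I*√803/803 ≈ 0.85824 - 5042.8*I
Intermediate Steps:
r(O) = √(-197 + O)
-292924/(-341307) + 142900/r(-606) = -292924/(-341307) + 142900/(√(-197 - 606)) = -292924*(-1/341307) + 142900/(√(-803)) = 292924/341307 + 142900/((I*√803)) = 292924/341307 + 142900*(-I*√803/803) = 292924/341307 - 142900*I*√803/803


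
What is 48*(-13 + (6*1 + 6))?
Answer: -48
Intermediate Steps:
48*(-13 + (6*1 + 6)) = 48*(-13 + (6 + 6)) = 48*(-13 + 12) = 48*(-1) = -48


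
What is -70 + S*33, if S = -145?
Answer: -4855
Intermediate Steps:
-70 + S*33 = -70 - 145*33 = -70 - 4785 = -4855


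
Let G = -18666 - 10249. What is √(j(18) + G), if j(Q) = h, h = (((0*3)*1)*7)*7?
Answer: I*√28915 ≈ 170.04*I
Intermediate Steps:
h = 0 (h = ((0*1)*7)*7 = (0*7)*7 = 0*7 = 0)
G = -28915
j(Q) = 0
√(j(18) + G) = √(0 - 28915) = √(-28915) = I*√28915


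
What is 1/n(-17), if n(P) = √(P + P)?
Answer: -I*√34/34 ≈ -0.1715*I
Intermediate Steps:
n(P) = √2*√P (n(P) = √(2*P) = √2*√P)
1/n(-17) = 1/(√2*√(-17)) = 1/(√2*(I*√17)) = 1/(I*√34) = -I*√34/34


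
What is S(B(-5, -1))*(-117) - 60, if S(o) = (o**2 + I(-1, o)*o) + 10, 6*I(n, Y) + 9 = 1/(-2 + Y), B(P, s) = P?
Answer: -35325/7 ≈ -5046.4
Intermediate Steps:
I(n, Y) = -3/2 + 1/(6*(-2 + Y))
S(o) = 10 + o**2 + o*(19 - 9*o)/(6*(-2 + o)) (S(o) = (o**2 + ((19 - 9*o)/(6*(-2 + o)))*o) + 10 = (o**2 + o*(19 - 9*o)/(6*(-2 + o))) + 10 = 10 + o**2 + o*(19 - 9*o)/(6*(-2 + o)))
S(B(-5, -1))*(-117) - 60 = ((-120 - 21*(-5)**2 + 6*(-5)**3 + 79*(-5))/(6*(-2 - 5)))*(-117) - 60 = ((1/6)*(-120 - 21*25 + 6*(-125) - 395)/(-7))*(-117) - 60 = ((1/6)*(-1/7)*(-120 - 525 - 750 - 395))*(-117) - 60 = ((1/6)*(-1/7)*(-1790))*(-117) - 60 = (895/21)*(-117) - 60 = -34905/7 - 60 = -35325/7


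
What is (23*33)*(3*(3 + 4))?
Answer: 15939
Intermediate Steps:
(23*33)*(3*(3 + 4)) = 759*(3*7) = 759*21 = 15939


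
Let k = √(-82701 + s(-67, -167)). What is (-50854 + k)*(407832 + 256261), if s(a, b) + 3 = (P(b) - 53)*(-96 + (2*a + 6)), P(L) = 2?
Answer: -33771785422 + 23907348*I*√55 ≈ -3.3772e+10 + 1.773e+8*I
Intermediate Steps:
s(a, b) = 4587 - 102*a (s(a, b) = -3 + (2 - 53)*(-96 + (2*a + 6)) = -3 - 51*(-96 + (6 + 2*a)) = -3 - 51*(-90 + 2*a) = -3 + (4590 - 102*a) = 4587 - 102*a)
k = 36*I*√55 (k = √(-82701 + (4587 - 102*(-67))) = √(-82701 + (4587 + 6834)) = √(-82701 + 11421) = √(-71280) = 36*I*√55 ≈ 266.98*I)
(-50854 + k)*(407832 + 256261) = (-50854 + 36*I*√55)*(407832 + 256261) = (-50854 + 36*I*√55)*664093 = -33771785422 + 23907348*I*√55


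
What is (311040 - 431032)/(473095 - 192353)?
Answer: -59996/140371 ≈ -0.42741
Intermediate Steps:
(311040 - 431032)/(473095 - 192353) = -119992/280742 = -119992*1/280742 = -59996/140371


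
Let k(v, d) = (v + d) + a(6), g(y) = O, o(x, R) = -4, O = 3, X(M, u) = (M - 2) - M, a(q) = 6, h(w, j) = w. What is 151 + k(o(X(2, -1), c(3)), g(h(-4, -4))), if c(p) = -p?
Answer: 156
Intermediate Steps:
X(M, u) = -2 (X(M, u) = (-2 + M) - M = -2)
g(y) = 3
k(v, d) = 6 + d + v (k(v, d) = (v + d) + 6 = (d + v) + 6 = 6 + d + v)
151 + k(o(X(2, -1), c(3)), g(h(-4, -4))) = 151 + (6 + 3 - 4) = 151 + 5 = 156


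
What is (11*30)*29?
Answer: 9570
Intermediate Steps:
(11*30)*29 = 330*29 = 9570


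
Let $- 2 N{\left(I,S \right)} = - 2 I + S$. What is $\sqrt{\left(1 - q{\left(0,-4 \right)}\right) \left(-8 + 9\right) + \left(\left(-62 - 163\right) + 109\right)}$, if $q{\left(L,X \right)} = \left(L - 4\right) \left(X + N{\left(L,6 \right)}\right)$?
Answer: $i \sqrt{143} \approx 11.958 i$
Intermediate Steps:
$N{\left(I,S \right)} = I - \frac{S}{2}$ ($N{\left(I,S \right)} = - \frac{- 2 I + S}{2} = - \frac{S - 2 I}{2} = I - \frac{S}{2}$)
$q{\left(L,X \right)} = \left(-4 + L\right) \left(-3 + L + X\right)$ ($q{\left(L,X \right)} = \left(L - 4\right) \left(X + \left(L - 3\right)\right) = \left(-4 + L\right) \left(X + \left(L - 3\right)\right) = \left(-4 + L\right) \left(X + \left(-3 + L\right)\right) = \left(-4 + L\right) \left(-3 + L + X\right)$)
$\sqrt{\left(1 - q{\left(0,-4 \right)}\right) \left(-8 + 9\right) + \left(\left(-62 - 163\right) + 109\right)} = \sqrt{\left(1 - \left(12 + 0^{2} - 0 - -16 + 0 \left(-4\right)\right)\right) \left(-8 + 9\right) + \left(\left(-62 - 163\right) + 109\right)} = \sqrt{\left(1 - \left(12 + 0 + 0 + 16 + 0\right)\right) 1 + \left(-225 + 109\right)} = \sqrt{\left(1 - 28\right) 1 - 116} = \sqrt{\left(-27\right) 1 - 116} = \sqrt{-27 - 116} = \sqrt{-143} = i \sqrt{143}$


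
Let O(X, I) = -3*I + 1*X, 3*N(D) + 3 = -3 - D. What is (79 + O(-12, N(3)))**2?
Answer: 5776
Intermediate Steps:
N(D) = -2 - D/3 (N(D) = -1 + (-3 - D)/3 = -1 + (-1 - D/3) = -2 - D/3)
O(X, I) = X - 3*I (O(X, I) = -3*I + X = X - 3*I)
(79 + O(-12, N(3)))**2 = (79 + (-12 - 3*(-2 - 1/3*3)))**2 = (79 + (-12 - 3*(-2 - 1)))**2 = (79 + (-12 - 3*(-3)))**2 = (79 + (-12 + 9))**2 = (79 - 3)**2 = 76**2 = 5776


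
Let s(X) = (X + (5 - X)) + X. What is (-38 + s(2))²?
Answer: 961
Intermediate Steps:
s(X) = 5 + X
(-38 + s(2))² = (-38 + (5 + 2))² = (-38 + 7)² = (-31)² = 961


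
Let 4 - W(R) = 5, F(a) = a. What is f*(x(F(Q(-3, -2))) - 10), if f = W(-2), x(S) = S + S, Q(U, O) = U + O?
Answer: 20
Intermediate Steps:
Q(U, O) = O + U
W(R) = -1 (W(R) = 4 - 1*5 = 4 - 5 = -1)
x(S) = 2*S
f = -1
f*(x(F(Q(-3, -2))) - 10) = -(2*(-2 - 3) - 10) = -(2*(-5) - 10) = -(-10 - 10) = -1*(-20) = 20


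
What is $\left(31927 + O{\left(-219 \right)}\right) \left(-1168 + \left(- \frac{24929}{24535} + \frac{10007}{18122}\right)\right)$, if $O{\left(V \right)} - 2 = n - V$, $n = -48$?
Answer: $- \frac{1667679169259130}{44462327} \approx -3.7508 \cdot 10^{7}$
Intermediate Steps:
$O{\left(V \right)} = -46 - V$ ($O{\left(V \right)} = 2 - \left(48 + V\right) = -46 - V$)
$\left(31927 + O{\left(-219 \right)}\right) \left(-1168 + \left(- \frac{24929}{24535} + \frac{10007}{18122}\right)\right) = \left(31927 - -173\right) \left(-1168 + \left(- \frac{24929}{24535} + \frac{10007}{18122}\right)\right) = \left(31927 + \left(-46 + 219\right)\right) \left(-1168 + \left(\left(-24929\right) \frac{1}{24535} + 10007 \cdot \frac{1}{18122}\right)\right) = \left(31927 + 173\right) \left(-1168 + \left(- \frac{24929}{24535} + \frac{10007}{18122}\right)\right) = 32100 \left(-1168 - \frac{206241593}{444623270}\right) = 32100 \left(- \frac{519526220953}{444623270}\right) = - \frac{1667679169259130}{44462327}$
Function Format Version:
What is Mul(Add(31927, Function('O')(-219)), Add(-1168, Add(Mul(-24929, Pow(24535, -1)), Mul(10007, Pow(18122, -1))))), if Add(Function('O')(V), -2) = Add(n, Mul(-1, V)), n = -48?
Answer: Rational(-1667679169259130, 44462327) ≈ -3.7508e+7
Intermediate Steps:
Function('O')(V) = Add(-46, Mul(-1, V)) (Function('O')(V) = Add(2, Add(-48, Mul(-1, V))) = Add(-46, Mul(-1, V)))
Mul(Add(31927, Function('O')(-219)), Add(-1168, Add(Mul(-24929, Pow(24535, -1)), Mul(10007, Pow(18122, -1))))) = Mul(Add(31927, Add(-46, Mul(-1, -219))), Add(-1168, Add(Mul(-24929, Pow(24535, -1)), Mul(10007, Pow(18122, -1))))) = Mul(Add(31927, Add(-46, 219)), Add(-1168, Add(Mul(-24929, Rational(1, 24535)), Mul(10007, Rational(1, 18122))))) = Mul(Add(31927, 173), Add(-1168, Add(Rational(-24929, 24535), Rational(10007, 18122)))) = Mul(32100, Add(-1168, Rational(-206241593, 444623270))) = Mul(32100, Rational(-519526220953, 444623270)) = Rational(-1667679169259130, 44462327)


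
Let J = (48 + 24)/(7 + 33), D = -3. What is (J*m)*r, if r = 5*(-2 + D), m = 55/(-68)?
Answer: 2475/68 ≈ 36.397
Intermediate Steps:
m = -55/68 (m = 55*(-1/68) = -55/68 ≈ -0.80882)
r = -25 (r = 5*(-2 - 3) = 5*(-5) = -25)
J = 9/5 (J = 72/40 = 72*(1/40) = 9/5 ≈ 1.8000)
(J*m)*r = ((9/5)*(-55/68))*(-25) = -99/68*(-25) = 2475/68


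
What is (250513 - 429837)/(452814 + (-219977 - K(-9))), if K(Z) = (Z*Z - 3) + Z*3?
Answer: -89662/116393 ≈ -0.77034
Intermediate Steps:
K(Z) = -3 + Z² + 3*Z (K(Z) = (Z² - 3) + 3*Z = (-3 + Z²) + 3*Z = -3 + Z² + 3*Z)
(250513 - 429837)/(452814 + (-219977 - K(-9))) = (250513 - 429837)/(452814 + (-219977 - (-3 + (-9)² + 3*(-9)))) = -179324/(452814 + (-219977 - (-3 + 81 - 27))) = -179324/(452814 + (-219977 - 1*51)) = -179324/(452814 + (-219977 - 51)) = -179324/(452814 - 220028) = -179324/232786 = -179324*1/232786 = -89662/116393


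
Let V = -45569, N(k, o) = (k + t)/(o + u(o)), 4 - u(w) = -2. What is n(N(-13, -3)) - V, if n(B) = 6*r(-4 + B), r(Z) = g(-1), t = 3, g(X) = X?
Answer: 45563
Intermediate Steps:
u(w) = 6 (u(w) = 4 - 1*(-2) = 4 + 2 = 6)
r(Z) = -1
N(k, o) = (3 + k)/(6 + o) (N(k, o) = (k + 3)/(o + 6) = (3 + k)/(6 + o))
n(B) = -6 (n(B) = 6*(-1) = -6)
n(N(-13, -3)) - V = -6 - 1*(-45569) = -6 + 45569 = 45563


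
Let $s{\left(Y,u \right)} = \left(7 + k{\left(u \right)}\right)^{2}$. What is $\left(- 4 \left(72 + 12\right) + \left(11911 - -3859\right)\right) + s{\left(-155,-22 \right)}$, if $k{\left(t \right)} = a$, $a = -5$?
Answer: $15438$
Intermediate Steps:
$k{\left(t \right)} = -5$
$s{\left(Y,u \right)} = 4$ ($s{\left(Y,u \right)} = \left(7 - 5\right)^{2} = 2^{2} = 4$)
$\left(- 4 \left(72 + 12\right) + \left(11911 - -3859\right)\right) + s{\left(-155,-22 \right)} = \left(- 4 \left(72 + 12\right) + \left(11911 - -3859\right)\right) + 4 = \left(\left(-4\right) 84 + \left(11911 + 3859\right)\right) + 4 = \left(-336 + 15770\right) + 4 = 15434 + 4 = 15438$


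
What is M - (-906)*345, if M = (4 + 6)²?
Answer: 312670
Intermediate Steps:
M = 100 (M = 10² = 100)
M - (-906)*345 = 100 - (-906)*345 = 100 - 906*(-345) = 100 + 312570 = 312670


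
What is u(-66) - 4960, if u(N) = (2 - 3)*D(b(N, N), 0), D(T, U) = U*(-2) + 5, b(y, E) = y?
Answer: -4965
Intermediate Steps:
D(T, U) = 5 - 2*U (D(T, U) = -2*U + 5 = 5 - 2*U)
u(N) = -5 (u(N) = (2 - 3)*(5 - 2*0) = -(5 + 0) = -1*5 = -5)
u(-66) - 4960 = -5 - 4960 = -4965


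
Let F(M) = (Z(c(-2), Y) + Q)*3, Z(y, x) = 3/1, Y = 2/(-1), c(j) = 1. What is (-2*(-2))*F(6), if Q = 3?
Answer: 72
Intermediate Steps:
Y = -2 (Y = 2*(-1) = -2)
Z(y, x) = 3 (Z(y, x) = 3*1 = 3)
F(M) = 18 (F(M) = (3 + 3)*3 = 6*3 = 18)
(-2*(-2))*F(6) = -2*(-2)*18 = 4*18 = 72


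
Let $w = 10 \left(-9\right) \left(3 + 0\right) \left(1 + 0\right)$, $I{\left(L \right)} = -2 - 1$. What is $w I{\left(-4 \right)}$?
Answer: $810$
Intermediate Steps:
$I{\left(L \right)} = -3$
$w = -270$ ($w = - 90 \cdot 3 \cdot 1 = \left(-90\right) 3 = -270$)
$w I{\left(-4 \right)} = \left(-270\right) \left(-3\right) = 810$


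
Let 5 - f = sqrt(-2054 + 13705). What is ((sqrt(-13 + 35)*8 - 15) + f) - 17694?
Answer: -17704 - sqrt(11651) + 8*sqrt(22) ≈ -17774.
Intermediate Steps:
f = 5 - sqrt(11651) (f = 5 - sqrt(-2054 + 13705) = 5 - sqrt(11651) ≈ -102.94)
((sqrt(-13 + 35)*8 - 15) + f) - 17694 = ((sqrt(-13 + 35)*8 - 15) + (5 - sqrt(11651))) - 17694 = ((sqrt(22)*8 - 15) + (5 - sqrt(11651))) - 17694 = ((8*sqrt(22) - 15) + (5 - sqrt(11651))) - 17694 = ((-15 + 8*sqrt(22)) + (5 - sqrt(11651))) - 17694 = (-10 - sqrt(11651) + 8*sqrt(22)) - 17694 = -17704 - sqrt(11651) + 8*sqrt(22)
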